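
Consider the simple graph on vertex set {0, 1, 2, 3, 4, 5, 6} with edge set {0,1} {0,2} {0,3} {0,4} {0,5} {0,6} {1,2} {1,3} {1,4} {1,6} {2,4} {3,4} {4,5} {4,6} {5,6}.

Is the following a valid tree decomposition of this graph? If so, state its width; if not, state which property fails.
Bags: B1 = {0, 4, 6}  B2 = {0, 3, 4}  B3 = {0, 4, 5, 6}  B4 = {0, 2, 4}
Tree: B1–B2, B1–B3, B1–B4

A tree decomposition must satisfy three properties: every vertex lies in some bag; for every edge, both endpoints lie together in some bag; and for every vertex, the bags containing it form a connected subtree. Here vertex 1 appears in no bag, so the decomposition is invalid.

No — vertex 1 appears in no bag.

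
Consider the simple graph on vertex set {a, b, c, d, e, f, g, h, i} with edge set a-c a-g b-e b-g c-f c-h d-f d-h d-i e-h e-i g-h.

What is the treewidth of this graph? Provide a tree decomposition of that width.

Each bag holds 4 vertices, so the decomposition has width 3, which upper-bounds the treewidth. For the lower bound: the 4 vertex sets {b,e,i}, {g}, {h}, {a,c,d,f} are disjoint, each induces a connected subgraph, and every pair is joined by at least one edge of G. Contracting each set to a single vertex therefore yields K_{4} as a minor, and since treewidth is minor-monotone, tw(G) ≥ tw(K_{4}) = 3. The upper and lower bounds meet at 3, so that is the treewidth.

Treewidth 3.
Bags: B1 = {b, e, g, i}  B2 = {e, g, h, i}  B3 = {d, g, h, i}  B4 = {a, d, g, h}  B5 = {a, c, d, h}  B6 = {a, c, d, f}
Tree: B1–B2, B2–B3, B3–B4, B4–B5, B5–B6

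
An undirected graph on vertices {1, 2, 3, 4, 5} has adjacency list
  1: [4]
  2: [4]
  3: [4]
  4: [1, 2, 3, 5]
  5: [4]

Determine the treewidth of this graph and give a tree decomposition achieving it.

Every bag has size at most 2, so the width is 2 − 1 = 1 and tw(G) ≤ 1. G has an edge, so its treewidth is at least 1. The upper and lower bounds meet at 1, so that is the treewidth.

Treewidth 1.
One such decomposition:
Bags: B1 = {4, 5}  B2 = {2, 4}  B3 = {3, 4}  B4 = {1, 4}
Tree: B1–B2, B1–B3, B2–B4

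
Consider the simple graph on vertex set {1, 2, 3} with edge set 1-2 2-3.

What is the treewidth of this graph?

1

A width-1 tree decomposition is:
Bags: B1 = {1, 2}  B2 = {2, 3}
Tree: B1–B2
Each bag holds 2 vertices, so the decomposition has width 1, which upper-bounds the treewidth. Since G has at least one edge (e.g. 1–2), it is not an edgeless graph, so tw(G) ≥ 1. Hence tw(G) = 1 exactly.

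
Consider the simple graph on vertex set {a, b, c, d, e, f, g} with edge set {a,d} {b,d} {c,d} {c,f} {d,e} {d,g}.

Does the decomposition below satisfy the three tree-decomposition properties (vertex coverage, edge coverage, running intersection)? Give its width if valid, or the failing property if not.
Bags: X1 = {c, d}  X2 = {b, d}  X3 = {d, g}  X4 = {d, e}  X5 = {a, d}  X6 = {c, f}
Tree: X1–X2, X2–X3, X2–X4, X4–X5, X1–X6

Yes; width 1.

Checking the three conditions: (i) the bags cover all of {a, b, c, d, e, f, g}; (ii) for each edge, some bag contains both endpoints; (iii) the bags containing any fixed vertex form a subtree. All hold, so the decomposition is valid with width 2 − 1 = 1.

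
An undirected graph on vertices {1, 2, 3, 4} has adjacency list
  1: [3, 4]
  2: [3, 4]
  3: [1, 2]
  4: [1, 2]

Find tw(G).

A width-2 tree decomposition is:
Bags: B1 = {1, 3, 4}  B2 = {2, 3, 4}
Tree: B1–B2
The largest bag has 3 vertices, giving width 2; this decomposition certifies tw(G) ≤ 2. Since 4–1–3–2–4 is a cycle in G, G is not acyclic. Forests are exactly the graphs of treewidth ≤ 1, so tw(G) ≥ 2. Hence tw(G) = 2 exactly.

2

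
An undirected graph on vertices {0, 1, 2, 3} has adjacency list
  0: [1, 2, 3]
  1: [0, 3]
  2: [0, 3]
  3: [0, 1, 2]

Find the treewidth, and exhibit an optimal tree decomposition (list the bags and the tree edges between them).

Treewidth 2.
Bags: B1 = {0, 2, 3}  B2 = {0, 1, 3}
Tree: B1–B2

The largest bag has 3 vertices, giving width 2; this decomposition certifies tw(G) ≤ 2. For the lower bound, the 3 vertices {0, 1, 3} are pairwise adjacent, and any tree decomposition puts a clique entirely inside one bag — forcing width ≥ 2. The upper and lower bounds meet at 2, so that is the treewidth.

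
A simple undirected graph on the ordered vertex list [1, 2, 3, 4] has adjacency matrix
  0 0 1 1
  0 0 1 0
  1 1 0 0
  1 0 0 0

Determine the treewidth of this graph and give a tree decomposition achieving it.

Treewidth 1.
One such decomposition:
Bags: B1 = {1, 4}  B2 = {1, 3}  B3 = {2, 3}
Tree: B1–B2, B2–B3

The largest bag has 2 vertices, giving width 1; this decomposition certifies tw(G) ≤ 1. Any graph with an edge has treewidth ≥ 1, and G has the edge 4–1. Therefore the treewidth is 1.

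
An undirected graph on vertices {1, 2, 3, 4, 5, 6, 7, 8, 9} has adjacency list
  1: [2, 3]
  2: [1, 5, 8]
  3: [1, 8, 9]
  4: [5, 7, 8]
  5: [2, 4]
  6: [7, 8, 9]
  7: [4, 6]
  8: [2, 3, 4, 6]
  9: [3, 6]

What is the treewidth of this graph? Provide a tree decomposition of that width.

Each bag holds 4 vertices, so the decomposition has width 3, which upper-bounds the treewidth. For the lower bound: the 4 vertex sets {4,5,7}, {6}, {8}, {1,2,3,9} are disjoint, each induces a connected subgraph, and every pair is joined by at least one edge of G. Contracting each set to a single vertex therefore yields K_{4} as a minor, and since treewidth is minor-monotone, tw(G) ≥ tw(K_{4}) = 3. The upper and lower bounds meet at 3, so that is the treewidth.

Treewidth 3.
One optimal decomposition is:
Bags: B1 = {4, 5, 6, 7}  B2 = {4, 5, 6, 8}  B3 = {2, 5, 6, 8}  B4 = {2, 6, 8, 9}  B5 = {2, 3, 8, 9}  B6 = {1, 2, 3, 9}
Tree: B1–B2, B2–B3, B3–B4, B4–B5, B5–B6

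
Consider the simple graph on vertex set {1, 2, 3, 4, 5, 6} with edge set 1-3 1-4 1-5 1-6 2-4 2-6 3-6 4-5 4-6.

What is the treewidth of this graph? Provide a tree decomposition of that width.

Treewidth 2.
Bags: B1 = {1, 4, 5}  B2 = {1, 4, 6}  B3 = {2, 4, 6}  B4 = {1, 3, 6}
Tree: B1–B2, B2–B3, B2–B4

Every bag has size at most 3, so the width is 3 − 1 = 2 and tw(G) ≤ 2. On the other hand G contains the 3-clique {1, 3, 6}. A clique must lie in a single bag of any decomposition, so no decomposition can have width below 2. Therefore the treewidth is 2.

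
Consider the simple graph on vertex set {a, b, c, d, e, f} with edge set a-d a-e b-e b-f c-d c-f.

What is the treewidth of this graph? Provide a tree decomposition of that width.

Every bag has size at most 3, so the width is 3 − 1 = 2 and tw(G) ≤ 2. The edges a–e–b–f–c–d–a form a cycle, so G is not a tree and its treewidth is at least 2. The upper and lower bounds meet at 2, so that is the treewidth.

Treewidth 2.
Bags: B1 = {a, b, e}  B2 = {a, b, f}  B3 = {a, c, f}  B4 = {a, c, d}
Tree: B1–B2, B2–B3, B3–B4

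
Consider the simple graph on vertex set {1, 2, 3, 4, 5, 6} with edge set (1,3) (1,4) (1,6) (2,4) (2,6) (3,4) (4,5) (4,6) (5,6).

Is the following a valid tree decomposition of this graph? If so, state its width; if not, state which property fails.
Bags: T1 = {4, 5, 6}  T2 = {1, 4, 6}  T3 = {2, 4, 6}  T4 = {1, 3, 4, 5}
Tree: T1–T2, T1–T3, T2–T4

No — bags containing vertex 5 are not connected in the tree.

A tree decomposition must satisfy three properties: every vertex lies in some bag; for every edge, both endpoints lie together in some bag; and for every vertex, the bags containing it form a connected subtree. Here bags containing vertex 5 are not connected in the tree, so the decomposition is invalid.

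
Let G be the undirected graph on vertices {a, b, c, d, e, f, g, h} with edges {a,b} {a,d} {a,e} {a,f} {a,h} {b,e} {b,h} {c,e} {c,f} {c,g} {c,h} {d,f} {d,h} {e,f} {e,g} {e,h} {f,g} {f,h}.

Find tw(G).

A width-3 tree decomposition is:
Bags: B1 = {a, e, f, h}  B2 = {a, b, e, h}  B3 = {c, e, f, h}  B4 = {a, d, f, h}  B5 = {c, e, f, g}
Tree: B1–B2, B1–B3, B1–B4, B3–B5
Each bag holds 4 vertices, so the decomposition has width 3, which upper-bounds the treewidth. Conversely, {c, e, f, g} is a clique of size 4, and the vertices of any clique must share a bag in every tree decomposition; so some bag has ≥ 4 vertices and tw(G) ≥ 3. Therefore the treewidth is 3.

3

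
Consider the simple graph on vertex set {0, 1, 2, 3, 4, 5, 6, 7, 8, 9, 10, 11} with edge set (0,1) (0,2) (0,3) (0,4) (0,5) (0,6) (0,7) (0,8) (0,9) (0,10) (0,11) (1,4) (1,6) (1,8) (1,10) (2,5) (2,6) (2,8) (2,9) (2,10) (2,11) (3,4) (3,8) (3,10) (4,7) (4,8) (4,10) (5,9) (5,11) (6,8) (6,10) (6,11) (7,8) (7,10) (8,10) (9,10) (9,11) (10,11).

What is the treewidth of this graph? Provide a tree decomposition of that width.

The largest bag has 5 vertices, giving width 4; this decomposition certifies tw(G) ≤ 4. Conversely, {0, 2, 6, 8, 10} is a clique of size 5, and the vertices of any clique must share a bag in every tree decomposition; so some bag has ≥ 5 vertices and tw(G) ≥ 4. Hence tw(G) = 4 exactly.

Treewidth 4.
Bags: B1 = {0, 3, 4, 8, 10}  B2 = {0, 1, 4, 8, 10}  B3 = {0, 1, 6, 8, 10}  B4 = {0, 2, 6, 8, 10}  B5 = {0, 2, 6, 10, 11}  B6 = {0, 4, 7, 8, 10}  B7 = {0, 2, 9, 10, 11}  B8 = {0, 2, 5, 9, 11}
Tree: B1–B2, B2–B3, B3–B4, B4–B5, B2–B6, B5–B7, B7–B8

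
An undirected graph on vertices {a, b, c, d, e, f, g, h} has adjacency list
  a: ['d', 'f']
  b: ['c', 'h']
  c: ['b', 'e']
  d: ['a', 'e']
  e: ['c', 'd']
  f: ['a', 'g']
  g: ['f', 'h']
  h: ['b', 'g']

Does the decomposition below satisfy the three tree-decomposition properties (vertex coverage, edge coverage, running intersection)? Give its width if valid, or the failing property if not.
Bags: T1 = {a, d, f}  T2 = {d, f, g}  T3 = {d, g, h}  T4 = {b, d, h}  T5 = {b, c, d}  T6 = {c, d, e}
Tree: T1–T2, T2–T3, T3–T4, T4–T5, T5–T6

Every vertex of G appears in some bag (union = {a, b, c, d, e, f, g, h}); every edge is covered by a bag; and for each vertex v the set of bags containing v is connected in the bag tree. The decomposition is therefore valid. The largest bag has 3 vertices, so the width is 2.

Yes; width 2.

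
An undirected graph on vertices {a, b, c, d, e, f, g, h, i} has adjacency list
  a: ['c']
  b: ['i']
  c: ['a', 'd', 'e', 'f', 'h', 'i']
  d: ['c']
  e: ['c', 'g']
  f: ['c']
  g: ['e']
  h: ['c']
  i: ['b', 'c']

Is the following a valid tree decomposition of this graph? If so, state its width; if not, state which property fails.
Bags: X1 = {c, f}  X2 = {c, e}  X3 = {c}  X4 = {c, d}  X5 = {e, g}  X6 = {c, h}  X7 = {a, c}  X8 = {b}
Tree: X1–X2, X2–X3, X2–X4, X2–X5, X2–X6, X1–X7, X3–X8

A tree decomposition must satisfy three properties: every vertex lies in some bag; for every edge, both endpoints lie together in some bag; and for every vertex, the bags containing it form a connected subtree. Here vertex i appears in no bag, so the decomposition is invalid.

No — vertex i appears in no bag.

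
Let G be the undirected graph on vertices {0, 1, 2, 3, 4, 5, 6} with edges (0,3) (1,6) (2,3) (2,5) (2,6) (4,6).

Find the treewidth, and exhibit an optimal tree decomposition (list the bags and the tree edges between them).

Each bag holds 2 vertices, so the decomposition has width 1, which upper-bounds the treewidth. Any graph with an edge has treewidth ≥ 1, and G has the edge 2–3. Combining the bounds, tw(G) = 1.

Treewidth 1.
One optimal decomposition is:
Bags: B1 = {2, 3}  B2 = {2, 5}  B3 = {0, 3}  B4 = {2, 6}  B5 = {4, 6}  B6 = {1, 6}
Tree: B1–B2, B1–B3, B1–B4, B4–B5, B4–B6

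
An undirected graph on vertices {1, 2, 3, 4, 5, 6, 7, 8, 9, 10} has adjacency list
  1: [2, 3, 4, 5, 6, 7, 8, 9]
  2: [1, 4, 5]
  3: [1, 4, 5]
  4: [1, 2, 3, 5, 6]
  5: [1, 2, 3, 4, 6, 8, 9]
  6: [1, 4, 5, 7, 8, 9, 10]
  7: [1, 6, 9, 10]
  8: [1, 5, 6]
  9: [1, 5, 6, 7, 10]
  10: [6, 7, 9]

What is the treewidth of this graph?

A width-3 tree decomposition is:
Bags: B1 = {1, 2, 4, 5}  B2 = {1, 3, 4, 5}  B3 = {1, 4, 5, 6}  B4 = {1, 5, 6, 9}  B5 = {1, 6, 7, 9}  B6 = {6, 7, 9, 10}  B7 = {1, 5, 6, 8}
Tree: B1–B2, B2–B3, B3–B4, B4–B5, B5–B6, B3–B7
Every bag has size at most 4, so the width is 4 − 1 = 3 and tw(G) ≤ 3. On the other hand G contains the 4-clique {1, 5, 6, 8}. A clique must lie in a single bag of any decomposition, so no decomposition can have width below 3. Combining the bounds, tw(G) = 3.

3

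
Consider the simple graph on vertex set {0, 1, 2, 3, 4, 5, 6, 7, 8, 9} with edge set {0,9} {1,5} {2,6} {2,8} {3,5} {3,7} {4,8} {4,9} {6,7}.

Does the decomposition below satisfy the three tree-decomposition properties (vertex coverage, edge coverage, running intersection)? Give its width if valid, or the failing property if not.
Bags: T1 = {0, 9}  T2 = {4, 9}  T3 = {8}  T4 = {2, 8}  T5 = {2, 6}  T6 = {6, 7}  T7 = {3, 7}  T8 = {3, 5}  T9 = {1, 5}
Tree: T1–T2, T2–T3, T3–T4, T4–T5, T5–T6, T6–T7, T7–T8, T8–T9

A tree decomposition must satisfy three properties: every vertex lies in some bag; for every edge, both endpoints lie together in some bag; and for every vertex, the bags containing it form a connected subtree. Here edge (4,8) lies in no bag, so the decomposition is invalid.

No — edge (4,8) lies in no bag.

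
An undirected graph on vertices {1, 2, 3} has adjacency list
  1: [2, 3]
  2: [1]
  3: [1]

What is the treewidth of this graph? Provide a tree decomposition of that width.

Every bag has size at most 2, so the width is 2 − 1 = 1 and tw(G) ≤ 1. G has an edge, so its treewidth is at least 1. Combining the bounds, tw(G) = 1.

Treewidth 1.
One optimal decomposition is:
Bags: B1 = {1, 2}  B2 = {1, 3}
Tree: B1–B2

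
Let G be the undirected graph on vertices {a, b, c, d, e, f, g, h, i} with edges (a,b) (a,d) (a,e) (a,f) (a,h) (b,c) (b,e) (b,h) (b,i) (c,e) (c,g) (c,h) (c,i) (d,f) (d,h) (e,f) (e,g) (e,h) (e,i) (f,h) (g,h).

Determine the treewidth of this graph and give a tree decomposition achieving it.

The largest bag has 4 vertices, giving width 3; this decomposition certifies tw(G) ≤ 3. On the other hand G contains the 4-clique {a, d, f, h}. A clique must lie in a single bag of any decomposition, so no decomposition can have width below 3. The upper and lower bounds meet at 3, so that is the treewidth.

Treewidth 3.
One optimal decomposition is:
Bags: B1 = {a, b, e, h}  B2 = {a, e, f, h}  B3 = {b, c, e, h}  B4 = {c, e, g, h}  B5 = {b, c, e, i}  B6 = {a, d, f, h}
Tree: B1–B2, B1–B3, B3–B4, B3–B5, B2–B6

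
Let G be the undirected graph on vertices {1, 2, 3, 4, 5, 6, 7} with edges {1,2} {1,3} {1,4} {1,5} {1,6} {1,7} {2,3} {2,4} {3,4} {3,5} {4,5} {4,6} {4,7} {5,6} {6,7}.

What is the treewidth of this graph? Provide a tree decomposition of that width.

The largest bag has 4 vertices, giving width 3; this decomposition certifies tw(G) ≤ 3. For the lower bound, the 4 vertices {1, 2, 3, 4} are pairwise adjacent, and any tree decomposition puts a clique entirely inside one bag — forcing width ≥ 3. The upper and lower bounds meet at 3, so that is the treewidth.

Treewidth 3.
One such decomposition:
Bags: B1 = {1, 3, 4, 5}  B2 = {1, 4, 5, 6}  B3 = {1, 2, 3, 4}  B4 = {1, 4, 6, 7}
Tree: B1–B2, B1–B3, B2–B4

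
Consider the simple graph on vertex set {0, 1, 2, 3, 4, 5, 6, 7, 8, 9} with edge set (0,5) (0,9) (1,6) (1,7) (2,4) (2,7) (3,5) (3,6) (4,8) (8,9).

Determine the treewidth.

2

A width-2 tree decomposition is:
Bags: B1 = {0, 3, 5}  B2 = {0, 3, 9}  B3 = {3, 8, 9}  B4 = {3, 4, 8}  B5 = {2, 3, 4}  B6 = {2, 3, 7}  B7 = {1, 3, 7}  B8 = {1, 3, 6}
Tree: B1–B2, B2–B3, B3–B4, B4–B5, B5–B6, B6–B7, B7–B8
The largest bag has 3 vertices, giving width 2; this decomposition certifies tw(G) ≤ 2. The edges 3–5–0–9–8–4–2–7–1–6–3 form a cycle, so G is not a tree and its treewidth is at least 2. The upper and lower bounds meet at 2, so that is the treewidth.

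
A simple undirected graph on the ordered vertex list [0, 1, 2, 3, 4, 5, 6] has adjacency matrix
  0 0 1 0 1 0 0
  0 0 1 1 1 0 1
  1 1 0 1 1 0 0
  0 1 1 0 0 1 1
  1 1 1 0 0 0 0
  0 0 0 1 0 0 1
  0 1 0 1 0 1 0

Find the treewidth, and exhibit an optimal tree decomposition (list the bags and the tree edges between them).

Each bag holds 3 vertices, so the decomposition has width 2, which upper-bounds the treewidth. On the other hand G contains the 3-clique {0, 2, 4}. A clique must lie in a single bag of any decomposition, so no decomposition can have width below 2. Therefore the treewidth is 2.

Treewidth 2.
Bags: B1 = {1, 2, 4}  B2 = {1, 2, 3}  B3 = {1, 3, 6}  B4 = {0, 2, 4}  B5 = {3, 5, 6}
Tree: B1–B2, B2–B3, B1–B4, B3–B5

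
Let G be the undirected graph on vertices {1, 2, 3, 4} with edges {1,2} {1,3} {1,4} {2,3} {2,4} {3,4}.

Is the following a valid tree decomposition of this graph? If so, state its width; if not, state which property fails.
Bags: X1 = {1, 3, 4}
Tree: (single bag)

No — vertex 2 appears in no bag.

A tree decomposition must satisfy three properties: every vertex lies in some bag; for every edge, both endpoints lie together in some bag; and for every vertex, the bags containing it form a connected subtree. Here vertex 2 appears in no bag, so the decomposition is invalid.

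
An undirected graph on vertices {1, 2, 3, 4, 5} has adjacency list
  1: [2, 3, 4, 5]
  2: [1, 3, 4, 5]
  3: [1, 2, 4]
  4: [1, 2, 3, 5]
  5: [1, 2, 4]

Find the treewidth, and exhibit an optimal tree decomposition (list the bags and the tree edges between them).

The largest bag has 4 vertices, giving width 3; this decomposition certifies tw(G) ≤ 3. For the lower bound, the 4 vertices {1, 2, 3, 4} are pairwise adjacent, and any tree decomposition puts a clique entirely inside one bag — forcing width ≥ 3. Combining the bounds, tw(G) = 3.

Treewidth 3.
One optimal decomposition is:
Bags: B1 = {1, 2, 3, 4}  B2 = {1, 2, 4, 5}
Tree: B1–B2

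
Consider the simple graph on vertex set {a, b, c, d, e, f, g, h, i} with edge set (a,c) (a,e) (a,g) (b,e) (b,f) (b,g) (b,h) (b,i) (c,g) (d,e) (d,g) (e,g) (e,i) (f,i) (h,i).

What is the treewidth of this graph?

2

A width-2 tree decomposition is:
Bags: B1 = {b, e, g}  B2 = {d, e, g}  B3 = {b, e, i}  B4 = {b, f, i}  B5 = {a, e, g}  B6 = {b, h, i}  B7 = {a, c, g}
Tree: B1–B2, B1–B3, B3–B4, B2–B5, B3–B6, B5–B7
Each bag holds 3 vertices, so the decomposition has width 2, which upper-bounds the treewidth. For the lower bound, the 3 vertices {d, e, g} are pairwise adjacent, and any tree decomposition puts a clique entirely inside one bag — forcing width ≥ 2. Hence tw(G) = 2 exactly.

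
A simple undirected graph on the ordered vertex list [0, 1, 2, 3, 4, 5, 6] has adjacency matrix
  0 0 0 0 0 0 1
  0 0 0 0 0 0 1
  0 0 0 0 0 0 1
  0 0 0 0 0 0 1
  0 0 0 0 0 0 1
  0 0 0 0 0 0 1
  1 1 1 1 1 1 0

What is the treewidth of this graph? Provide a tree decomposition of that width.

Treewidth 1.
Bags: B1 = {4, 6}  B2 = {1, 6}  B3 = {0, 6}  B4 = {5, 6}  B5 = {2, 6}  B6 = {3, 6}
Tree: B1–B2, B1–B3, B2–B4, B3–B5, B3–B6

Each bag holds 2 vertices, so the decomposition has width 1, which upper-bounds the treewidth. G has an edge, so its treewidth is at least 1. The upper and lower bounds meet at 1, so that is the treewidth.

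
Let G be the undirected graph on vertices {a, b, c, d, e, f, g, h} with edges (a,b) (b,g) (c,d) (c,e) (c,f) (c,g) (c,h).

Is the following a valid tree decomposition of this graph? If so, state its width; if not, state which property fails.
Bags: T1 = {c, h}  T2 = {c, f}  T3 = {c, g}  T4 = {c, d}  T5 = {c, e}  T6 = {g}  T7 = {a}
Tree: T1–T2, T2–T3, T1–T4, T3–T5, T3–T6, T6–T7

A tree decomposition must satisfy three properties: every vertex lies in some bag; for every edge, both endpoints lie together in some bag; and for every vertex, the bags containing it form a connected subtree. Here vertex b appears in no bag, so the decomposition is invalid.

No — vertex b appears in no bag.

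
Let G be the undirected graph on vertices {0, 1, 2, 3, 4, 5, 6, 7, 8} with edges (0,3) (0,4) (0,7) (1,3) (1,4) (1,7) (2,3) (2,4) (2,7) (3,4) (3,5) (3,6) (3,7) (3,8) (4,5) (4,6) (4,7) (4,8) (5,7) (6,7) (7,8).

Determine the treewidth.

A width-3 tree decomposition is:
Bags: B1 = {2, 3, 4, 7}  B2 = {0, 3, 4, 7}  B3 = {3, 4, 6, 7}  B4 = {3, 4, 7, 8}  B5 = {1, 3, 4, 7}  B6 = {3, 4, 5, 7}
Tree: B1–B2, B1–B3, B2–B4, B2–B5, B4–B6
Every bag has size at most 4, so the width is 4 − 1 = 3 and tw(G) ≤ 3. Conversely, {0, 3, 4, 7} is a clique of size 4, and the vertices of any clique must share a bag in every tree decomposition; so some bag has ≥ 4 vertices and tw(G) ≥ 3. The upper and lower bounds meet at 3, so that is the treewidth.

3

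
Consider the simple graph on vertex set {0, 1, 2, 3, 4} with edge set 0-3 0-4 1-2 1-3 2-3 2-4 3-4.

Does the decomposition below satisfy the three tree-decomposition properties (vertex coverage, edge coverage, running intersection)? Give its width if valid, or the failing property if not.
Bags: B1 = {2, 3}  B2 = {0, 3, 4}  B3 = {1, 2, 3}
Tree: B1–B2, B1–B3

No — edge (4,2) lies in no bag.

A tree decomposition must satisfy three properties: every vertex lies in some bag; for every edge, both endpoints lie together in some bag; and for every vertex, the bags containing it form a connected subtree. Here edge (4,2) lies in no bag, so the decomposition is invalid.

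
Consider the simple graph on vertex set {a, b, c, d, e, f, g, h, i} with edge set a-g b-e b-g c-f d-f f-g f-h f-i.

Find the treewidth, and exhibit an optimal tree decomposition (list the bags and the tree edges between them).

The largest bag has 2 vertices, giving width 1; this decomposition certifies tw(G) ≤ 1. G has an edge, so its treewidth is at least 1. The upper and lower bounds meet at 1, so that is the treewidth.

Treewidth 1.
One such decomposition:
Bags: B1 = {d, f}  B2 = {f, g}  B3 = {f, h}  B4 = {c, f}  B5 = {f, i}  B6 = {b, g}  B7 = {a, g}  B8 = {b, e}
Tree: B1–B2, B1–B3, B1–B4, B4–B5, B2–B6, B2–B7, B6–B8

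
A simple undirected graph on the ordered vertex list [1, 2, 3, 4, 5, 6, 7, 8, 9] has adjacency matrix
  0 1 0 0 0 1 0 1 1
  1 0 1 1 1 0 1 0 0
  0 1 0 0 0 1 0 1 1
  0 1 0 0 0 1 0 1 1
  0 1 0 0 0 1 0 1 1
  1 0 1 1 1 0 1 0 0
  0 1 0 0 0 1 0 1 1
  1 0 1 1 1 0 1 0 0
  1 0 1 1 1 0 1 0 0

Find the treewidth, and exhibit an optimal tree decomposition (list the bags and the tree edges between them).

Every bag has size at most 5, so the width is 5 − 1 = 4 and tw(G) ≤ 4. For the lower bound: the 5 vertex sets {5,8}, {6,7}, {1,9}, {2}, {4} are disjoint, each induces a connected subgraph, and every pair is joined by at least one edge of G. Contracting each set to a single vertex therefore yields K_{5} as a minor, and since treewidth is minor-monotone, tw(G) ≥ tw(K_{5}) = 4. Combining the bounds, tw(G) = 4.

Treewidth 4.
One such decomposition:
Bags: B1 = {2, 5, 6, 8, 9}  B2 = {2, 6, 7, 8, 9}  B3 = {1, 2, 6, 8, 9}  B4 = {2, 4, 6, 8, 9}  B5 = {2, 3, 6, 8, 9}
Tree: B1–B2, B2–B3, B3–B4, B4–B5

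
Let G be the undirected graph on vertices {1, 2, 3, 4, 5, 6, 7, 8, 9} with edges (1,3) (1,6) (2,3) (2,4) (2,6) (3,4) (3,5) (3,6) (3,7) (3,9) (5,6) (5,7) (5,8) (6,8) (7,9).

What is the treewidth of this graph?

2

A width-2 tree decomposition is:
Bags: B1 = {3, 5, 6}  B2 = {3, 5, 7}  B3 = {3, 7, 9}  B4 = {5, 6, 8}  B5 = {2, 3, 6}  B6 = {2, 3, 4}  B7 = {1, 3, 6}
Tree: B1–B2, B2–B3, B1–B4, B1–B5, B5–B6, B1–B7
The largest bag has 3 vertices, giving width 2; this decomposition certifies tw(G) ≤ 2. Conversely, {5, 6, 8} is a clique of size 3, and the vertices of any clique must share a bag in every tree decomposition; so some bag has ≥ 3 vertices and tw(G) ≥ 2. Hence tw(G) = 2 exactly.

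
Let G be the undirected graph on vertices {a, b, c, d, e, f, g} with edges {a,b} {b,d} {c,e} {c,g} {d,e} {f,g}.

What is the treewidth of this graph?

1

A width-1 tree decomposition is:
Bags: B1 = {f, g}  B2 = {c, g}  B3 = {c, e}  B4 = {d, e}  B5 = {b, d}  B6 = {a, b}
Tree: B1–B2, B2–B3, B3–B4, B4–B5, B5–B6
The largest bag has 2 vertices, giving width 1; this decomposition certifies tw(G) ≤ 1. Since G has at least one edge (e.g. f–g), it is not an edgeless graph, so tw(G) ≥ 1. Therefore the treewidth is 1.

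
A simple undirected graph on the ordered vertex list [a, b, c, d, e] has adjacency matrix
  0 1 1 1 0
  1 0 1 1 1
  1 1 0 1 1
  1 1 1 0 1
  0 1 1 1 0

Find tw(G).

3

A width-3 tree decomposition is:
Bags: B1 = {a, b, c, d}  B2 = {b, c, d, e}
Tree: B1–B2
Every bag has size at most 4, so the width is 4 − 1 = 3 and tw(G) ≤ 3. Conversely, {b, c, d, e} is a clique of size 4, and the vertices of any clique must share a bag in every tree decomposition; so some bag has ≥ 4 vertices and tw(G) ≥ 3. Therefore the treewidth is 3.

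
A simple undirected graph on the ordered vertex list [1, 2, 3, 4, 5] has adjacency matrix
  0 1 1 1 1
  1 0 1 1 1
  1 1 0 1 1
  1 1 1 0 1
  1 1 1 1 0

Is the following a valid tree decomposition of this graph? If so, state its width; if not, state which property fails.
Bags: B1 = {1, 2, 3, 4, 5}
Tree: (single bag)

Checking the three conditions: (i) the bags cover all of {1, 2, 3, 4, 5}; (ii) for each edge, some bag contains both endpoints; (iii) the bags containing any fixed vertex form a subtree. All hold, so the decomposition is valid with width 5 − 1 = 4.

Yes; width 4.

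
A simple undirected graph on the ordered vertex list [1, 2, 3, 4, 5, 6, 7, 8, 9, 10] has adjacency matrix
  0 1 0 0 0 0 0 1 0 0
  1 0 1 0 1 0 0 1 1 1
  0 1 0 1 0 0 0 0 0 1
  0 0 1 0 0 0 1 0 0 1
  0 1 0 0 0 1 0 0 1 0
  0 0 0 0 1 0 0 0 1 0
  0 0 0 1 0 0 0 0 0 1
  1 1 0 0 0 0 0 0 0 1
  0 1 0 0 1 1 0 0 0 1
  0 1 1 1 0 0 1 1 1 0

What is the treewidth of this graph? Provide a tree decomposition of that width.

Treewidth 2.
One such decomposition:
Bags: B1 = {3, 4, 10}  B2 = {2, 3, 10}  B3 = {2, 8, 10}  B4 = {2, 9, 10}  B5 = {2, 5, 9}  B6 = {4, 7, 10}  B7 = {5, 6, 9}  B8 = {1, 2, 8}
Tree: B1–B2, B2–B3, B2–B4, B4–B5, B1–B6, B5–B7, B3–B8

Every bag has size at most 3, so the width is 3 − 1 = 2 and tw(G) ≤ 2. On the other hand G contains the 3-clique {1, 2, 8}. A clique must lie in a single bag of any decomposition, so no decomposition can have width below 2. Hence tw(G) = 2 exactly.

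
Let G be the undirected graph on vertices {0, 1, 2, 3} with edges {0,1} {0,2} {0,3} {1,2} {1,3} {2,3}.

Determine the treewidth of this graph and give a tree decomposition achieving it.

A single bag containing all 4 vertices is trivially a valid decomposition of width 3. For the lower bound, the 4 vertices {0, 1, 2, 3} are pairwise adjacent, and any tree decomposition puts a clique entirely inside one bag — forcing width ≥ 3. The upper and lower bounds meet at 3, so that is the treewidth.

Treewidth 3.
One such decomposition:
Bags: B1 = {0, 1, 2, 3}
Tree: (single bag)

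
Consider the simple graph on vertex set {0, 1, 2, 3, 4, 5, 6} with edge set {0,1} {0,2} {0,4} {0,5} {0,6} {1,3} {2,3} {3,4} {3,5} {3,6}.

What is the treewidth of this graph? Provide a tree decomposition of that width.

Treewidth 2.
Bags: B1 = {0, 1, 3}  B2 = {0, 3, 6}  B3 = {0, 3, 4}  B4 = {0, 2, 3}  B5 = {0, 3, 5}
Tree: B1–B2, B2–B3, B3–B4, B4–B5

Each bag holds 3 vertices, so the decomposition has width 2, which upper-bounds the treewidth. Since 3–1–0–6–3 is a cycle in G, G is not acyclic. Forests are exactly the graphs of treewidth ≤ 1, so tw(G) ≥ 2. Combining the bounds, tw(G) = 2.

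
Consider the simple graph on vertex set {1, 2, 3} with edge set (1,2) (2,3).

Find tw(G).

1

A width-1 tree decomposition is:
Bags: B1 = {2, 3}  B2 = {1, 2}
Tree: B1–B2
Each bag holds 2 vertices, so the decomposition has width 1, which upper-bounds the treewidth. G has an edge, so its treewidth is at least 1. Combining the bounds, tw(G) = 1.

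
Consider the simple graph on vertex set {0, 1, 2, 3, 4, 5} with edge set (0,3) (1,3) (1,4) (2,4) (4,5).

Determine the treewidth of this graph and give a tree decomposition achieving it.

Every bag has size at most 2, so the width is 2 − 1 = 1 and tw(G) ≤ 1. Any graph with an edge has treewidth ≥ 1, and G has the edge 1–3. Combining the bounds, tw(G) = 1.

Treewidth 1.
One such decomposition:
Bags: B1 = {1, 3}  B2 = {1, 4}  B3 = {4, 5}  B4 = {0, 3}  B5 = {2, 4}
Tree: B1–B2, B2–B3, B1–B4, B2–B5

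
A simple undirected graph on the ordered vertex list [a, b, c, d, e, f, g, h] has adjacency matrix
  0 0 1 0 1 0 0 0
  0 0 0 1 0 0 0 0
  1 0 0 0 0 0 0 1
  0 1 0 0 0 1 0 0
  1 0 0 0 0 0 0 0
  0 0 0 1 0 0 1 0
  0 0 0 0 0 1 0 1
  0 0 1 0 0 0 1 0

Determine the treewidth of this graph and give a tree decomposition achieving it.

The largest bag has 2 vertices, giving width 1; this decomposition certifies tw(G) ≤ 1. Any graph with an edge has treewidth ≥ 1, and G has the edge b–d. Therefore the treewidth is 1.

Treewidth 1.
One such decomposition:
Bags: B1 = {b, d}  B2 = {d, f}  B3 = {f, g}  B4 = {g, h}  B5 = {c, h}  B6 = {a, c}  B7 = {a, e}
Tree: B1–B2, B2–B3, B3–B4, B4–B5, B5–B6, B6–B7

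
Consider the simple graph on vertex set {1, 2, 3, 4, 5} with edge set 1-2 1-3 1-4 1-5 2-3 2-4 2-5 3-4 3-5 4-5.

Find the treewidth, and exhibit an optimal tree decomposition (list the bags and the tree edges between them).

Treewidth 4.
One optimal decomposition is:
Bags: B1 = {1, 2, 3, 4, 5}
Tree: (single bag)

With just one bag of size 5, the width is 5 − 1 = 4, so tw(G) ≤ 4. Conversely, {1, 2, 3, 4, 5} is a clique of size 5, and the vertices of any clique must share a bag in every tree decomposition; so some bag has ≥ 5 vertices and tw(G) ≥ 4. Combining the bounds, tw(G) = 4.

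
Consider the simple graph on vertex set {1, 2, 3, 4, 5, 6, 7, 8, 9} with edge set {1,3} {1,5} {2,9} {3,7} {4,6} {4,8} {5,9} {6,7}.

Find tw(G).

1

A width-1 tree decomposition is:
Bags: B1 = {4, 8}  B2 = {4, 6}  B3 = {6, 7}  B4 = {3, 7}  B5 = {1, 3}  B6 = {1, 5}  B7 = {5, 9}  B8 = {2, 9}
Tree: B1–B2, B2–B3, B3–B4, B4–B5, B5–B6, B6–B7, B7–B8
Every bag has size at most 2, so the width is 2 − 1 = 1 and tw(G) ≤ 1. Any graph with an edge has treewidth ≥ 1, and G has the edge 8–4. The upper and lower bounds meet at 1, so that is the treewidth.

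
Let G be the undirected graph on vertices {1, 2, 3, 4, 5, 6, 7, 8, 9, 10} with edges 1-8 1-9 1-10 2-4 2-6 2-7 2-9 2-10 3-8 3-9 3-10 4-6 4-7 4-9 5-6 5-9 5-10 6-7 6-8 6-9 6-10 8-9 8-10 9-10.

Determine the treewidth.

A width-3 tree decomposition is:
Bags: B1 = {2, 4, 6, 9}  B2 = {2, 6, 9, 10}  B3 = {6, 8, 9, 10}  B4 = {5, 6, 9, 10}  B5 = {2, 4, 6, 7}  B6 = {3, 8, 9, 10}  B7 = {1, 8, 9, 10}
Tree: B1–B2, B2–B3, B3–B4, B1–B5, B3–B6, B3–B7
Each bag holds 4 vertices, so the decomposition has width 3, which upper-bounds the treewidth. Conversely, {1, 8, 9, 10} is a clique of size 4, and the vertices of any clique must share a bag in every tree decomposition; so some bag has ≥ 4 vertices and tw(G) ≥ 3. Combining the bounds, tw(G) = 3.

3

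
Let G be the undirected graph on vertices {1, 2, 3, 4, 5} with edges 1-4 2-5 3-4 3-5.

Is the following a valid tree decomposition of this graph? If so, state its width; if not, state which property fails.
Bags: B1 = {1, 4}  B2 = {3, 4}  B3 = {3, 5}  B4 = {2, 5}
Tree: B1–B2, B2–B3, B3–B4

Yes; width 1.

Checking the three conditions: (i) the bags cover all of {1, 2, 3, 4, 5}; (ii) for each edge, some bag contains both endpoints; (iii) the bags containing any fixed vertex form a subtree. All hold, so the decomposition is valid with width 2 − 1 = 1.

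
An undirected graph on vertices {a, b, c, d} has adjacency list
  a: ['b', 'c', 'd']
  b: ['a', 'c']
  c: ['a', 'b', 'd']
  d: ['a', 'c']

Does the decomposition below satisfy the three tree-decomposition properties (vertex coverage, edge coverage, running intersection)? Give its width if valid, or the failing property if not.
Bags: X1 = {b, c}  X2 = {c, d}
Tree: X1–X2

No — vertex a appears in no bag.

A tree decomposition must satisfy three properties: every vertex lies in some bag; for every edge, both endpoints lie together in some bag; and for every vertex, the bags containing it form a connected subtree. Here vertex a appears in no bag, so the decomposition is invalid.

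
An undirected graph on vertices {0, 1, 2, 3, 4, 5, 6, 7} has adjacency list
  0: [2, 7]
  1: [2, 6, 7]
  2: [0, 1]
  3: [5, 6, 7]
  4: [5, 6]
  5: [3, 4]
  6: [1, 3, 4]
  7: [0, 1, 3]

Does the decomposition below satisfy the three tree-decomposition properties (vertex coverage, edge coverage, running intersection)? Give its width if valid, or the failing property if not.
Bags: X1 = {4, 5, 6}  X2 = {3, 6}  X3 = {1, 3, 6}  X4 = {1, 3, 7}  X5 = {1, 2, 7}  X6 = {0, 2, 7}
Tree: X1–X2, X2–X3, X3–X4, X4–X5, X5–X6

A tree decomposition must satisfy three properties: every vertex lies in some bag; for every edge, both endpoints lie together in some bag; and for every vertex, the bags containing it form a connected subtree. Here edge (5,3) lies in no bag, so the decomposition is invalid.

No — edge (5,3) lies in no bag.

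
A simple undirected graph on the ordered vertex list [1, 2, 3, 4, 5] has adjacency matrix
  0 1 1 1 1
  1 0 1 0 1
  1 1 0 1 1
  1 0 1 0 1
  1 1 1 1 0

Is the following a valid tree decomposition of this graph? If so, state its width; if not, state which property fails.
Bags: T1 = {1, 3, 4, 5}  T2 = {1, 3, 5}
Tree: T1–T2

No — vertex 2 appears in no bag.

A tree decomposition must satisfy three properties: every vertex lies in some bag; for every edge, both endpoints lie together in some bag; and for every vertex, the bags containing it form a connected subtree. Here vertex 2 appears in no bag, so the decomposition is invalid.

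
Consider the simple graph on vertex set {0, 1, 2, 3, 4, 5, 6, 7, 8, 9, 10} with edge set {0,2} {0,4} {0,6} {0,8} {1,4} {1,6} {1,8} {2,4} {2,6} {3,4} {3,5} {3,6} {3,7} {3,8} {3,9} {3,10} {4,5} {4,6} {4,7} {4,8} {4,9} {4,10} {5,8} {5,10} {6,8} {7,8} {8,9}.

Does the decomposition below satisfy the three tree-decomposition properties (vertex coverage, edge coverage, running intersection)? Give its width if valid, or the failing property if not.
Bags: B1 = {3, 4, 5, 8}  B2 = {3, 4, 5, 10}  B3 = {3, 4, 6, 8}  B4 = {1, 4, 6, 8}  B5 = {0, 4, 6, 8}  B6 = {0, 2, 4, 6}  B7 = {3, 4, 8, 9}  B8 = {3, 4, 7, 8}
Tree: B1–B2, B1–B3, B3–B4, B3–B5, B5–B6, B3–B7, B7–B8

Vertex coverage: the bags together contain {0, 1, 2, 3, 4, 5, 6, 7, 8, 9, 10}, the full vertex set. Edge coverage: each edge of G has both endpoints in at least one bag. Running intersection: for every vertex, the bags containing it form a connected subtree. All three properties hold, so this is a valid tree decomposition of width max|bag| − 1 = 3, and hence tw(G) ≤ 3.

Yes; width 3.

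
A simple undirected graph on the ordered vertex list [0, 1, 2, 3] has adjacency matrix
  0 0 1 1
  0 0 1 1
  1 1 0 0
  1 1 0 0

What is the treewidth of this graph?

2

A width-2 tree decomposition is:
Bags: B1 = {0, 1, 3}  B2 = {0, 1, 2}
Tree: B1–B2
Every bag has size at most 3, so the width is 3 − 1 = 2 and tw(G) ≤ 2. The edges 1–3–0–2–1 form a cycle, so G is not a tree and its treewidth is at least 2. Hence tw(G) = 2 exactly.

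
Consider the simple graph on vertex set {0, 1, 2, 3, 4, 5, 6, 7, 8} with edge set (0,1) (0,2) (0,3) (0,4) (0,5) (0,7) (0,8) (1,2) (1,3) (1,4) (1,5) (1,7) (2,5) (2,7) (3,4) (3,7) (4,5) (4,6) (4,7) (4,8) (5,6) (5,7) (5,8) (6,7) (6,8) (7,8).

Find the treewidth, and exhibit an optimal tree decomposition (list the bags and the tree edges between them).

Every bag has size at most 5, so the width is 5 − 1 = 4 and tw(G) ≤ 4. Conversely, {0, 4, 5, 7, 8} is a clique of size 5, and the vertices of any clique must share a bag in every tree decomposition; so some bag has ≥ 5 vertices and tw(G) ≥ 4. Therefore the treewidth is 4.

Treewidth 4.
Bags: B1 = {0, 4, 5, 7, 8}  B2 = {4, 5, 6, 7, 8}  B3 = {0, 1, 4, 5, 7}  B4 = {0, 1, 3, 4, 7}  B5 = {0, 1, 2, 5, 7}
Tree: B1–B2, B1–B3, B3–B4, B3–B5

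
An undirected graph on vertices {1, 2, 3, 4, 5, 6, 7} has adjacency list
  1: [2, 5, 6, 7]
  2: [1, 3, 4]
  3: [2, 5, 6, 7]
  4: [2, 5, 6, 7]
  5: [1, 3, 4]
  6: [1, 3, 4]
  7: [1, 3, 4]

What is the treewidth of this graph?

A width-3 tree decomposition is:
Bags: B1 = {1, 3, 4, 6}  B2 = {1, 2, 3, 4}  B3 = {1, 3, 4, 5}  B4 = {1, 3, 4, 7}
Tree: B1–B2, B2–B3, B3–B4
The largest bag has 4 vertices, giving width 3; this decomposition certifies tw(G) ≤ 3. For the lower bound: the 4 vertex sets {4,6}, {1,2}, {3}, {5} are disjoint, each induces a connected subgraph, and every pair is joined by at least one edge of G. Contracting each set to a single vertex therefore yields K_{4} as a minor, and since treewidth is minor-monotone, tw(G) ≥ tw(K_{4}) = 3. The upper and lower bounds meet at 3, so that is the treewidth.

3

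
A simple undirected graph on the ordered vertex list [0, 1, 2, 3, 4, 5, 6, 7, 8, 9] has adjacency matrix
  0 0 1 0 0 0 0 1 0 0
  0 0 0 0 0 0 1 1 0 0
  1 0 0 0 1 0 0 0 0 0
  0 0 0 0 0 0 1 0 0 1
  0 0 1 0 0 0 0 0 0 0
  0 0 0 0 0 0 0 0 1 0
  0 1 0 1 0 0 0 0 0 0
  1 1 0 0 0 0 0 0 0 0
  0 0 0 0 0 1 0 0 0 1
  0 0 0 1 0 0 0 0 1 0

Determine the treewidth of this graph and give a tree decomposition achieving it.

Every bag has size at most 2, so the width is 2 − 1 = 1 and tw(G) ≤ 1. Any graph with an edge has treewidth ≥ 1, and G has the edge 4–2. Combining the bounds, tw(G) = 1.

Treewidth 1.
Bags: B1 = {2, 4}  B2 = {0, 2}  B3 = {0, 7}  B4 = {1, 7}  B5 = {1, 6}  B6 = {3, 6}  B7 = {3, 9}  B8 = {8, 9}  B9 = {5, 8}
Tree: B1–B2, B2–B3, B3–B4, B4–B5, B5–B6, B6–B7, B7–B8, B8–B9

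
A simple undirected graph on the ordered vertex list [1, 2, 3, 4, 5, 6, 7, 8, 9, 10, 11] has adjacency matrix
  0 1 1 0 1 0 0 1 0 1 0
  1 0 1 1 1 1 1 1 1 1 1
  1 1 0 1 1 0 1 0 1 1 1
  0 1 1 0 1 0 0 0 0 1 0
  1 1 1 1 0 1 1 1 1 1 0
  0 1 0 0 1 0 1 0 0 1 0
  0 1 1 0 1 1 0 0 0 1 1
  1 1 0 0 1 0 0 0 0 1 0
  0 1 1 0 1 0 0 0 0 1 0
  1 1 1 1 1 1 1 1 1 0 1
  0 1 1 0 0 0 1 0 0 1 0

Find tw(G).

A width-4 tree decomposition is:
Bags: B1 = {2, 3, 4, 5, 10}  B2 = {2, 3, 5, 7, 10}  B3 = {1, 2, 3, 5, 10}  B4 = {2, 3, 5, 9, 10}  B5 = {2, 5, 6, 7, 10}  B6 = {1, 2, 5, 8, 10}  B7 = {2, 3, 7, 10, 11}
Tree: B1–B2, B2–B3, B1–B4, B2–B5, B3–B6, B2–B7
The largest bag has 5 vertices, giving width 4; this decomposition certifies tw(G) ≤ 4. On the other hand G contains the 5-clique {2, 3, 7, 10, 11}. A clique must lie in a single bag of any decomposition, so no decomposition can have width below 4. Combining the bounds, tw(G) = 4.

4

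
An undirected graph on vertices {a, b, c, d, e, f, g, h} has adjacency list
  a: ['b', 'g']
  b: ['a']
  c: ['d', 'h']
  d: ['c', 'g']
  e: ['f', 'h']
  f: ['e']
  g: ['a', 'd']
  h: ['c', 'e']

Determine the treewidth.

A width-1 tree decomposition is:
Bags: B1 = {e, f}  B2 = {e, h}  B3 = {c, h}  B4 = {c, d}  B5 = {d, g}  B6 = {a, g}  B7 = {a, b}
Tree: B1–B2, B2–B3, B3–B4, B4–B5, B5–B6, B6–B7
Every bag has size at most 2, so the width is 2 − 1 = 1 and tw(G) ≤ 1. Since G has at least one edge (e.g. f–e), it is not an edgeless graph, so tw(G) ≥ 1. Hence tw(G) = 1 exactly.

1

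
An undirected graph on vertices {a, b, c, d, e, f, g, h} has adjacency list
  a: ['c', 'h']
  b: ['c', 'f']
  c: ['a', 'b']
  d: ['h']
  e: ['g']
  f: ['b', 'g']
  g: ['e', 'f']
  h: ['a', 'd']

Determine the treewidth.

1

A width-1 tree decomposition is:
Bags: B1 = {e, g}  B2 = {f, g}  B3 = {b, f}  B4 = {b, c}  B5 = {a, c}  B6 = {a, h}  B7 = {d, h}
Tree: B1–B2, B2–B3, B3–B4, B4–B5, B5–B6, B6–B7
The largest bag has 2 vertices, giving width 1; this decomposition certifies tw(G) ≤ 1. G has an edge, so its treewidth is at least 1. Combining the bounds, tw(G) = 1.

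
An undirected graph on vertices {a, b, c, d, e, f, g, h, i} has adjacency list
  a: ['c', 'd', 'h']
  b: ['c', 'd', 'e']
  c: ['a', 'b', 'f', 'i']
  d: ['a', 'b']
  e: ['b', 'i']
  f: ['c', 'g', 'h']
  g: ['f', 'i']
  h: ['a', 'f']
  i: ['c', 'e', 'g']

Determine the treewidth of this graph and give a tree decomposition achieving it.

Treewidth 3.
One optimal decomposition is:
Bags: B1 = {a, d, f, h}  B2 = {a, c, d, f}  B3 = {b, c, d, f}  B4 = {b, c, f, g}  B5 = {b, c, g, i}  B6 = {b, e, g, i}
Tree: B1–B2, B2–B3, B3–B4, B4–B5, B5–B6

The largest bag has 4 vertices, giving width 3; this decomposition certifies tw(G) ≤ 3. For the lower bound: the 4 vertex sets {a,d,h}, {f}, {c}, {b,e,g,i} are disjoint, each induces a connected subgraph, and every pair is joined by at least one edge of G. Contracting each set to a single vertex therefore yields K_{4} as a minor, and since treewidth is minor-monotone, tw(G) ≥ tw(K_{4}) = 3. Therefore the treewidth is 3.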